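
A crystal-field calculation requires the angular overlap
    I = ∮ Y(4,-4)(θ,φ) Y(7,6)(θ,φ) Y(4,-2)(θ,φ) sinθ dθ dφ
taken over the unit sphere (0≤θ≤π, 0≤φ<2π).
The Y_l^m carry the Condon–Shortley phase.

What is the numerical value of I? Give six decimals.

0.000000

Σlᵢ=15 odd — θ-integrand is odd under cosθ→−cosθ; I=0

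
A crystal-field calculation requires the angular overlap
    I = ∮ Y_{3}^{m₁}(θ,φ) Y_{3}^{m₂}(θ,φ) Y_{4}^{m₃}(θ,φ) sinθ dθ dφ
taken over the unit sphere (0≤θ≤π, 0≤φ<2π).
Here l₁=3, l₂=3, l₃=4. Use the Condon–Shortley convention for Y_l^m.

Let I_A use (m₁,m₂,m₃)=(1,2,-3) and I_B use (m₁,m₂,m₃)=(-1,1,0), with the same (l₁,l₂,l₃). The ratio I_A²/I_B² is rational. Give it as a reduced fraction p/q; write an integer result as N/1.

14/1

l's match ⇒ only the (l;m) 3-j factors differ between A and B.
A: triangle coeff Δ(3,3,4) = 1/34650; Σ_t [1,2]: t=1:−1/144 t=2:+1/288 = -1/288; (3j)²=1/99 [(3 3 4; 1 2 -3)], sign=+1
B: triangle coeff Δ(3,3,4) = 1/34650; Σ_t [0,2]: t=0:+1/1152 t=1:−1/36 t=2:+1/32 = 5/1152; (3j)²=1/1386 [(3 3 4; -1 1 0)], sign=+1
I_A²/I_B² = (1/99)/(1/1386) = 14/1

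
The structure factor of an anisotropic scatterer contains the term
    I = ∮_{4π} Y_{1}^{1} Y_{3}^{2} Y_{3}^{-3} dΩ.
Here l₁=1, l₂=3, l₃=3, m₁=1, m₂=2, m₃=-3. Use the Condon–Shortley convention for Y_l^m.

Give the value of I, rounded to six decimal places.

0.000000

Σlᵢ=7 odd — θ-integrand is odd under cosθ→−cosθ; I=0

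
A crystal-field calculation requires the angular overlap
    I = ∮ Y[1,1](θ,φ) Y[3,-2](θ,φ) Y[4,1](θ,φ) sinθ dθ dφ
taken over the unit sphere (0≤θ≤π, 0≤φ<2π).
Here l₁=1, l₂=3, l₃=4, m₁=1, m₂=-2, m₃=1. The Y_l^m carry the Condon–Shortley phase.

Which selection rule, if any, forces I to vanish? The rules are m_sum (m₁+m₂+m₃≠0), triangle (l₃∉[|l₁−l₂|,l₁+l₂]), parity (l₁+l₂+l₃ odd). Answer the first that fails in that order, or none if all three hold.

azimuthal sum: 1 − 2 + 1 = 0  ✓
2 ≤ 4 ≤ 4 (triangle on l)  ✓
L = 1 + 3 + 4 = 8 (even)  ✓

none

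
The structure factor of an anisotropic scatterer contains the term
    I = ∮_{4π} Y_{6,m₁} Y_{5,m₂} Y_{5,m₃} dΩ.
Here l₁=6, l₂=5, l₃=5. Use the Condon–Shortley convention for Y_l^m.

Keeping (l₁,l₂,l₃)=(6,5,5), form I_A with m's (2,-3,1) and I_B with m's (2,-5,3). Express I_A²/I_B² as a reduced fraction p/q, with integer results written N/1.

l's match ⇒ only the (l;m) 3-j factors differ between A and B.
A: triangle coeff Δ(6,5,5) = 1/28588560; Σ_t [0,2]: t=0:+1/138240 t=1:−1/25920 t=2:+1/55296 = -11/829440; (3j)²=11/1326 [(6 5 5; 2 -3 1)], sign=-1
B: triangle coeff Δ(6,5,5) = 1/28588560; Σ_t [0,0]: t=0:+1/829440 = 1/829440; (3j)²=35/2431 [(6 5 5; 2 -5 3)], sign=+1
I_A²/I_B² = (11/1326)/(35/2431) = 121/210

121/210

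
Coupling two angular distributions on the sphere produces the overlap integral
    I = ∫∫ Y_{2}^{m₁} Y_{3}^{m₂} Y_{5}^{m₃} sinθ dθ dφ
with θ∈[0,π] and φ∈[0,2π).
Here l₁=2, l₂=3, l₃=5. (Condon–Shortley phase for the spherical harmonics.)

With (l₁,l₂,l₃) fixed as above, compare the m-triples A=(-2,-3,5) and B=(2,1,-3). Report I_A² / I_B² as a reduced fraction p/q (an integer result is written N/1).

3/1

Same 2,3,5: normalisation and zero-m 3j drop out of the ratio.
A: Δ: 0! 4! 6! / 11! → 1/2310; sum: t=0:+1/17280 = 1/17280; 3j²(2 3 5; -2 -3 5) = Δ·Π!·Σ² = 1/11  (sign +1)
B: Δ: 0! 4! 6! / 11! → 1/2310; sum: t=0:+1/1152 = 1/1152; 3j²(2 3 5; 2 1 -3) = Δ·Π!·Σ² = 1/33  (sign +1)
I_A²/I_B² = (1/11)/(1/33) = 3/1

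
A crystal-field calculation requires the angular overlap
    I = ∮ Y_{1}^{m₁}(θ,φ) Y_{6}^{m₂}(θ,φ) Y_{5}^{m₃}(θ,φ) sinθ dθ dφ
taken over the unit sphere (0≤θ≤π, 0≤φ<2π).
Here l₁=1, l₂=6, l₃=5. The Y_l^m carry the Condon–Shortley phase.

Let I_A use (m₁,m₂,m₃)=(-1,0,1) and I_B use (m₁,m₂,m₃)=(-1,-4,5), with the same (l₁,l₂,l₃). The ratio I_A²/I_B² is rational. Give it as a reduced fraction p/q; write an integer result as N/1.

l's match ⇒ only the (l;m) 3-j factors differ between A and B.
A: triangle coeff Δ(1,6,5) = 1/858; Σ_t [2,2]: t=2:+1/34560 = 1/34560; (3j)²=5/286 [(1 6 5; -1 0 1)], sign=+1
B: triangle coeff Δ(1,6,5) = 1/858; Σ_t [2,2]: t=2:+1/7257600 = 1/7257600; (3j)²=1/858 [(1 6 5; -1 -4 5)], sign=+1
I_A²/I_B² = (5/286)/(1/858) = 15/1

15/1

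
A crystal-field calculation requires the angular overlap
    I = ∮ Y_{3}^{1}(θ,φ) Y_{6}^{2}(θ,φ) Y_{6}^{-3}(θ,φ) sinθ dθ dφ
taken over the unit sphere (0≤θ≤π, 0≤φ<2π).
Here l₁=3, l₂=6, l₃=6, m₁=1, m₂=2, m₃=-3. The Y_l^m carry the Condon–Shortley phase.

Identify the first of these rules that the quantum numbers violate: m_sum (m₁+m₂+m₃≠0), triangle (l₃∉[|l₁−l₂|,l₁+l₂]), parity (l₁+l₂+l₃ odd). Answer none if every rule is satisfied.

parity

Σmᵢ = 0  ✓
l₃∈[|l₁−l₂|,l₁+l₂]=[3,9], have l₃=6  ✓
Σlᵢ = 15 ⇒ odd  ✗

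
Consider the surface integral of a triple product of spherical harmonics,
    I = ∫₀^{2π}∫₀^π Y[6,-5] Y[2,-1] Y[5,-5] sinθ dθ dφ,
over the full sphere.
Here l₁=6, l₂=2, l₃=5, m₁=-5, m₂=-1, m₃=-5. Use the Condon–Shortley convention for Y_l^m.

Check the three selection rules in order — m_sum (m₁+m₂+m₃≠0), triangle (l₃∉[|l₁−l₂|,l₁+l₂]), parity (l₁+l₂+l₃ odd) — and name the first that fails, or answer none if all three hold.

m_sum

azimuthal sum: -5 − 1 − 5 = -11  ✗
4 ≤ 5 ≤ 8 (triangle on l)
L = 6 + 2 + 5 = 13 (odd)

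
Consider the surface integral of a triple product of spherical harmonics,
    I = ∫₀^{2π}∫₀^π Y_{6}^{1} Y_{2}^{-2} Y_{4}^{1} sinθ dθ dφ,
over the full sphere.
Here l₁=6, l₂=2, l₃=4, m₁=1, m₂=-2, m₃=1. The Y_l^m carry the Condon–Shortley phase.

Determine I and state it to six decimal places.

Rules hold: Σm=0, L=12 even, 4≤4≤8.
N = 13·5·9 = 585
Δ = 4!·8!·0!/13! = 1/6435
Racah Σ t=2..2: t=2:+1/2304 = 1/2304
⇒ 3j(6 2 4; 0 0 0)² = 5/143, sgn +1
Racah Σ t=0..0: t=0:+1/17280 = 1/17280
⇒ 3j(6 2 4; 1 -2 1)² = 7/1287, sgn -1
4πI² = N·(3j₀)²·(3jₘ)² = 175/1573
I = -1·√(0.111252/4π) = -0.09409136

-0.094091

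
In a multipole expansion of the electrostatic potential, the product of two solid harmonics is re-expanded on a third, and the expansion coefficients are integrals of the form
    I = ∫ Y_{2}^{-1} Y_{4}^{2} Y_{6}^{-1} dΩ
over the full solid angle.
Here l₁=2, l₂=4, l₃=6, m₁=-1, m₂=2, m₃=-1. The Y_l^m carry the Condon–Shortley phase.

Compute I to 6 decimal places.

-0.133065

Rules hold: Σm=0, L=12 even, 2≤6≤6.
N = 5·9·13 = 585
Δ = 0!·4!·8!/13! = 1/6435
Racah Σ t=0..0: t=0:+1/2304 = 1/2304
⇒ 3j(2 4 6; 0 0 0)² = 5/143, sgn +1
Racah Σ t=0..0: t=0:+1/8640 = 1/8640
⇒ 3j(2 4 6; -1 2 -1)² = 14/1287, sgn -1
4πI² = N·(3j₀)²·(3jₘ)² = 350/1573
I = -1·√(0.222505/4π) = -0.13306527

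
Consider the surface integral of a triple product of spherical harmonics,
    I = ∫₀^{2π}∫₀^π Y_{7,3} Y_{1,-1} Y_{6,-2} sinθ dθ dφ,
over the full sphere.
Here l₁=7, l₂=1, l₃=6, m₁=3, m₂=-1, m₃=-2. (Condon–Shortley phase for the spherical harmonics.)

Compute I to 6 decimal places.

-0.234717

Checks pass: Σm=0; 14 even; l₃=6∈[6,8].
(2·7+1)(2·1+1)(2·6+1) = 585
Δ: 2! 12! 0! / 15! → 1/1365
sum: t=1:−1/518400 = -1/518400
3j²(7 1 6; 0 0 0) = Δ·Π!·Σ² = 7/195  (sign -1)
sum: t=0:+1/1935360 = 1/1935360
3j²(7 1 6; 3 -1 -2) = Δ·Π!·Σ² = 3/91  (sign +1)
combine: 4πI² = 585·7/195·3/91 = 9/13
take √, sign -1: I = -0.23471705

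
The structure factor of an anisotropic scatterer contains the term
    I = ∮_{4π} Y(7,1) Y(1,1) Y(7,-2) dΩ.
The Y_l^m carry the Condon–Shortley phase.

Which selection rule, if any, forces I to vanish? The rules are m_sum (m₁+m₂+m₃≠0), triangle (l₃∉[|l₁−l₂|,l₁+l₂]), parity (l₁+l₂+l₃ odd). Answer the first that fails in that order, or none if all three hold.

parity

m₁+m₂+m₃ = 1 + 1 − 2 = 0  ✓
triangle: |7−1|=6 ≤ l₃=7 ≤ 7+1=8  ✓
parity: l₁+l₂+l₃ = 15 is odd  ✗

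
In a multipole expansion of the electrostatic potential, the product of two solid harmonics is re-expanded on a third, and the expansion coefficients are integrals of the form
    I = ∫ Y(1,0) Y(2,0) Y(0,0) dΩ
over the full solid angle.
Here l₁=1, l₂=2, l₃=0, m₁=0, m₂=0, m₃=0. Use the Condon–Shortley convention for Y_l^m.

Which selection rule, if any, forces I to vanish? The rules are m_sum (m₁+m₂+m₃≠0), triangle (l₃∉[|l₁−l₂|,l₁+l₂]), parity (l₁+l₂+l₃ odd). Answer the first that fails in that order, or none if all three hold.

triangle

azimuthal sum: 0 + 0 + 0 = 0  ✓
1 ≤ 0 ≤ 3 (triangle on l)  ✗
L = 1 + 2 + 0 = 3 (odd)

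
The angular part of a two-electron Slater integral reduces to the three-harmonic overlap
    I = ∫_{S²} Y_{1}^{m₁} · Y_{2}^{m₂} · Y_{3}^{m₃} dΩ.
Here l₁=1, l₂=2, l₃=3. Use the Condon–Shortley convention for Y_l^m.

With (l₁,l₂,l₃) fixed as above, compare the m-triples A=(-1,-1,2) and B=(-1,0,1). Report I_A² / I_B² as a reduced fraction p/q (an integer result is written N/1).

5/3

Same 1,2,3: normalisation and zero-m 3j drop out of the ratio.
A: Δ: 0! 2! 4! / 7! → 1/105; sum: t=0:+1/12 = 1/12; 3j²(1 2 3; -1 -1 2) = Δ·Π!·Σ² = 2/21  (sign -1)
B: Δ: 0! 2! 4! / 7! → 1/105; sum: t=0:+1/8 = 1/8; 3j²(1 2 3; -1 0 1) = Δ·Π!·Σ² = 2/35  (sign +1)
I_A²/I_B² = (2/21)/(2/35) = 5/3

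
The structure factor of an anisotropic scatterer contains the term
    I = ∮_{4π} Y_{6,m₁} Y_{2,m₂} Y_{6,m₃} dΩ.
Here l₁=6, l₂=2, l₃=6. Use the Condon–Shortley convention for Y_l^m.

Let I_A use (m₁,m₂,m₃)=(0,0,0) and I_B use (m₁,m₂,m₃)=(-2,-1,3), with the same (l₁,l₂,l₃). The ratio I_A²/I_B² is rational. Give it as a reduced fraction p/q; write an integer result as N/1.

98/75

Same 6,2,6: normalisation and zero-m 3j drop out of the ratio.
A: Δ: 2! 10! 2! / 15! → 1/90090; sum: t=0:+1/69120 t=1:−1/14400 t=2:+1/69120 = -7/172800; 3j²(6 2 6; 0 0 0) = Δ·Π!·Σ² = 14/715  (sign -1)
B: Δ: 2! 10! 2! / 15! → 1/90090; sum: t=0:+1/161280 t=1:−1/60480 = -1/96768; 3j²(6 2 6; -2 -1 3) = Δ·Π!·Σ² = 15/1001  (sign +1)
I_A²/I_B² = (14/715)/(15/1001) = 98/75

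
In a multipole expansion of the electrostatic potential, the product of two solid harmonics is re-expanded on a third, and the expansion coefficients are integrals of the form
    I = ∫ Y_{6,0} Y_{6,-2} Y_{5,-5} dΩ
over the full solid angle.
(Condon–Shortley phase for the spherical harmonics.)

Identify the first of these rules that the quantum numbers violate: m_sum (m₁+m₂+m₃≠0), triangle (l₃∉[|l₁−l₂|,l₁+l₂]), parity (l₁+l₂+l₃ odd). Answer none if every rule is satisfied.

m_sum

azimuthal sum: 0 − 2 − 5 = -7  ✗
0 ≤ 5 ≤ 12 (triangle on l)
L = 6 + 6 + 5 = 17 (odd)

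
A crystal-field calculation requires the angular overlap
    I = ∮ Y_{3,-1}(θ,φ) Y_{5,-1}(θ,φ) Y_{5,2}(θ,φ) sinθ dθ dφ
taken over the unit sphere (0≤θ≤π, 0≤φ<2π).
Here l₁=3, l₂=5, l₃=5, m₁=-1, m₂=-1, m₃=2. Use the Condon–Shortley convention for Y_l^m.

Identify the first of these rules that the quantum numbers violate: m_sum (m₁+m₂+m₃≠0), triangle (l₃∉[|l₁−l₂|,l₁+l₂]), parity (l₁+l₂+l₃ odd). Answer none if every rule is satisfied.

parity

Σmᵢ = 0  ✓
l₃∈[|l₁−l₂|,l₁+l₂]=[2,8], have l₃=5  ✓
Σlᵢ = 13 ⇒ odd  ✗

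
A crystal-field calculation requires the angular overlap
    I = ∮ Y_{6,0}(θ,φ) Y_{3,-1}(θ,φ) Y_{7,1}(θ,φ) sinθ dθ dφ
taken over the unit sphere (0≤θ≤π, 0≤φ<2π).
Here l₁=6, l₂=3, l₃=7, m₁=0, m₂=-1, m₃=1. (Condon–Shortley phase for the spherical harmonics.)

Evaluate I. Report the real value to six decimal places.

Checks pass: Σm=0; 16 even; l₃=7∈[3,9].
(2·6+1)(2·3+1)(2·7+1) = 1365
Δ: 2! 10! 4! / 17! → 1/2042040
sum: t=0:+1/207360 t=1:−1/57600 t=2:+1/207360 = -1/129600
3j²(6 3 7; 0 0 0) = Δ·Π!·Σ² = 168/12155  (sign +1)
sum: t=0:+1/138240 t=1:−1/86400 t=2:+1/829440 = -13/4147200
3j²(6 3 7; 0 -1 1) = Δ·Π!·Σ² = 13/3740  (sign -1)
combine: 4πI² = 1365·168/12155·13/3740 = 11466/174845
take √, sign -1: I = -0.07223945

-0.072239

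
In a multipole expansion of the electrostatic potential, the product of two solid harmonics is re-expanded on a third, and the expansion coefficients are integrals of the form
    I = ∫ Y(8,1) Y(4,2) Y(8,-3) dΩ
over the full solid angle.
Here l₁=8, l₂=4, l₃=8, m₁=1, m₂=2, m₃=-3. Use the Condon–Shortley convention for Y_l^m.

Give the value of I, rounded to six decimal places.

Checks pass: Σm=0; 20 even; l₃=8∈[4,12].
(2·8+1)(2·4+1)(2·8+1) = 2601
Δ: 4! 12! 4! / 21! → 1/185175900
sum: t=0:+1/557383680 t=1:−1/21772800 t=2:+1/8294400 t=3:−1/21772800 t=4:+1/557383680 = 1/30965760
3j²(8 4 8; 0 0 0) = Δ·Π!·Σ² = 36/4199  (sign +1)
sum: t=2:+1/58060800 t=3:−1/34836480 t=4:+1/209018880 = -1/149299200
3j²(8 4 8; 1 2 -3) = Δ·Π!·Σ² = 77/25194  (sign +1)
combine: 4πI² = 2601·36/4199·77/25194 = 4158/61009
take √, sign +1: I = 0.07364451

0.073645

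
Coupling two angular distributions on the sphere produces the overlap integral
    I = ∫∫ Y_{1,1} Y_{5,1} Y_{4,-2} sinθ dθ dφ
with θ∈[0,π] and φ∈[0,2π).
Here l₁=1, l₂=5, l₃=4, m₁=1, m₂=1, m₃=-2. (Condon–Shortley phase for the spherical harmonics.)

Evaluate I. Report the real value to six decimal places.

Checks pass: Σm=0; 10 even; l₃=4∈[4,6].
(2·1+1)(2·5+1)(2·4+1) = 297
Δ: 2! 0! 8! / 11! → 1/495
sum: t=1:−1/576 = -1/576
3j²(1 5 4; 0 0 0) = Δ·Π!·Σ² = 5/99  (sign -1)
sum: t=0:+1/2880 = 1/2880
3j²(1 5 4; 1 1 -2) = Δ·Π!·Σ² = 2/165  (sign +1)
combine: 4πI² = 297·5/99·2/165 = 2/11
take √, sign -1: I = -0.12028562

-0.120286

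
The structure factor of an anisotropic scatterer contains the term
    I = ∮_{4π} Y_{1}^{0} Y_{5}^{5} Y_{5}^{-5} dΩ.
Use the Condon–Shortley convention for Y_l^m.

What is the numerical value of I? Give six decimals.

L=11 odd ⇒ parity kills the (l;000) factor ⇒ I = 0

0.000000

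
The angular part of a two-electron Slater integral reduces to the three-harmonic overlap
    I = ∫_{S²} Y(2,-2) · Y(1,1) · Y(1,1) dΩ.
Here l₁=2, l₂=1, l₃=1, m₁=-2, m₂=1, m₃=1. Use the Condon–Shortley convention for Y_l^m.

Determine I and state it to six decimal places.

0.309019

Checks pass: Σm=0; 4 even; l₃=1∈[1,3].
(2·2+1)(2·1+1)(2·1+1) = 45
Δ: 2! 2! 0! / 5! → 1/30
sum: t=1:−1/1 = -1/1
3j²(2 1 1; 0 0 0) = Δ·Π!·Σ² = 2/15  (sign +1)
sum: t=2:+1/4 = 1/4
3j²(2 1 1; -2 1 1) = Δ·Π!·Σ² = 1/5  (sign +1)
combine: 4πI² = 45·2/15·1/5 = 6/5
take √, sign +1: I = 0.30901936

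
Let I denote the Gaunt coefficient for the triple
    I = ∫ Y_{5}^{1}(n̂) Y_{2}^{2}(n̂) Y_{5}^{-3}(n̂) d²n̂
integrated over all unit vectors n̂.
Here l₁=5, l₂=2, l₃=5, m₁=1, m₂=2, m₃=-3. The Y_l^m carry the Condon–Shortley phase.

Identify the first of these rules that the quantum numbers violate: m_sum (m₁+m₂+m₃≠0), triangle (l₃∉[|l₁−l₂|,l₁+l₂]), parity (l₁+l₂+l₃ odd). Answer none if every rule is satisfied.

azimuthal sum: 1 + 2 − 3 = 0  ✓
3 ≤ 5 ≤ 7 (triangle on l)  ✓
L = 5 + 2 + 5 = 12 (even)  ✓

none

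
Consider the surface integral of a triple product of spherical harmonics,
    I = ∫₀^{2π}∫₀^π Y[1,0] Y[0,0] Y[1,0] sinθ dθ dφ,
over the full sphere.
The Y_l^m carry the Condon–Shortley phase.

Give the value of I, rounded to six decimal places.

Rules hold: Σm=0, L=2 even, 1≤1≤1.
N = 3·1·3 = 9
Δ = 0!·2!·0!/3! = 1/3
Racah Σ t=0..0: t=0:+1/1 = 1/1
⇒ 3j(1 0 1; 0 0 0)² = 1/3, sgn -1
(m-triple is (0,0,0) — same symbol as above.)
4πI² = N·(3j₀)²·(3jₘ)² = 1/1
I = +1·√(1/4π) = 0.28209479

0.282095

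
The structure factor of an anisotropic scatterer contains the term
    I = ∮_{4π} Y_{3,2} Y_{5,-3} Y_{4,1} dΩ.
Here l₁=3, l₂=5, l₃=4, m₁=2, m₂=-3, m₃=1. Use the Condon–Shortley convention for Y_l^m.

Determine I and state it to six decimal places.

Checks pass: Σm=0; 12 even; l₃=4∈[2,8].
(2·3+1)(2·5+1)(2·4+1) = 693
Δ: 4! 2! 6! / 13! → 1/180180
sum: t=1:−1/576 t=2:+1/144 t=3:−1/576 = 1/288
3j²(3 5 4; 0 0 0) = Δ·Π!·Σ² = 20/1001  (sign +1)
sum: t=0:+1/1152 t=1:−1/1440 = 1/5760
3j²(3 5 4; 2 -3 1) = Δ·Π!·Σ² = 1/858  (sign -1)
combine: 4πI² = 693·20/1001·1/858 = 30/1859
take √, sign -1: I = -0.03583571

-0.035836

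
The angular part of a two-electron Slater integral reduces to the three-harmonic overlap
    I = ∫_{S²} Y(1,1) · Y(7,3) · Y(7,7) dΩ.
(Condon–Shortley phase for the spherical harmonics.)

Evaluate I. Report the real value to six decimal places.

Σmᵢ = 11 ≠ 0, so the φ-integral vanishes; I = 0

0.000000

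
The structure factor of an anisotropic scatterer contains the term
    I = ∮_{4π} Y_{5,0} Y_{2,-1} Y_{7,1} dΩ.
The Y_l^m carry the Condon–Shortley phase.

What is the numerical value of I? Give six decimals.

Rules hold: Σm=0, L=14 even, 3≤7≤7.
N = 11·5·15 = 825
Δ = 0!·10!·4!/15! = 1/15015
Racah Σ t=0..0: t=0:+1/57600 = 1/57600
⇒ 3j(5 2 7; 0 0 0)² = 21/715, sgn -1
Racah Σ t=0..0: t=0:+1/86400 = 1/86400
⇒ 3j(5 2 7; 0 -1 1)² = 16/715, sgn +1
4πI² = N·(3j₀)²·(3jₘ)² = 1008/1859
I = -1·√(0.542227/4π) = -0.20772350

-0.207724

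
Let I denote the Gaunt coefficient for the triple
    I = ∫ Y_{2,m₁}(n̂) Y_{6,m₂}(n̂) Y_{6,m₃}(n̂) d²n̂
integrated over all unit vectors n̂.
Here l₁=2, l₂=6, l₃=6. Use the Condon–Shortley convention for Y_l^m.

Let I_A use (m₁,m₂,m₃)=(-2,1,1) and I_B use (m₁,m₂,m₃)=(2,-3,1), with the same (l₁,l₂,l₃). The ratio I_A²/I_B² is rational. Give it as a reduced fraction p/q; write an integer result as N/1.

Same 2,6,6: normalisation and zero-m 3j drop out of the ratio.
A: Δ: 2! 2! 10! / 15! → 1/90090; sum: t=2:+1/57600 = 1/57600; 3j²(2 6 6; -2 1 1) = Δ·Π!·Σ² = 21/715  (sign -1)
B: Δ: 2! 2! 10! / 15! → 1/90090; sum: t=0:+1/120960 = 1/120960; 3j²(2 6 6; 2 -3 1) = Δ·Π!·Σ² = 24/1001  (sign -1)
I_A²/I_B² = (21/715)/(24/1001) = 49/40

49/40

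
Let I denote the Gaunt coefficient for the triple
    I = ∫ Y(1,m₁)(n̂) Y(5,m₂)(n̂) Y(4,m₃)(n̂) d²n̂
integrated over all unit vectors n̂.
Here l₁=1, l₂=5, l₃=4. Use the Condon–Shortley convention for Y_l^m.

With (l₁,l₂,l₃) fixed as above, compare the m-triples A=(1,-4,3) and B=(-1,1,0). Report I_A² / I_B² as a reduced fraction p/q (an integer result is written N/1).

12/5

Same 1,5,4: normalisation and zero-m 3j drop out of the ratio.
A: Δ: 2! 0! 8! / 11! → 1/495; sum: t=0:+1/10080 = 1/10080; 3j²(1 5 4; 1 -4 3) = Δ·Π!·Σ² = 4/55  (sign -1)
B: Δ: 2! 0! 8! / 11! → 1/495; sum: t=2:+1/1152 = 1/1152; 3j²(1 5 4; -1 1 0) = Δ·Π!·Σ² = 1/33  (sign +1)
I_A²/I_B² = (4/55)/(1/33) = 12/5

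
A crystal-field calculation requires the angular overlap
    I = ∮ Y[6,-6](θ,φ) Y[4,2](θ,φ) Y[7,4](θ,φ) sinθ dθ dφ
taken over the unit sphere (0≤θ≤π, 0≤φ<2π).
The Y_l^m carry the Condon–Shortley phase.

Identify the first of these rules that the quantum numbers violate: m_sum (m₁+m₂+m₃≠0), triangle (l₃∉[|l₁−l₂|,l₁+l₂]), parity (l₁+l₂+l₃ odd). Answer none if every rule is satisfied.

parity

m₁+m₂+m₃ = -6 + 2 + 4 = 0  ✓
triangle: |6−4|=2 ≤ l₃=7 ≤ 6+4=10  ✓
parity: l₁+l₂+l₃ = 17 is odd  ✗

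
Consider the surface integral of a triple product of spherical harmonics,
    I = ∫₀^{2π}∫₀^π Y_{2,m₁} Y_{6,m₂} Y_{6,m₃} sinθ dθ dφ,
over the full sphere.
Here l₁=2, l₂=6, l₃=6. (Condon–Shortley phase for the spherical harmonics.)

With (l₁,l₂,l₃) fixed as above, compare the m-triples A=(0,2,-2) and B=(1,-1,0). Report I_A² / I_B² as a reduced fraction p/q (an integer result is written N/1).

Same 2,6,6: normalisation and zero-m 3j drop out of the ratio.
A: Δ: 2! 2! 10! / 15! → 1/90090; sum: t=0:+1/322560 t=1:−1/30240 t=2:+1/69120 = -1/64512; 3j²(2 6 6; 0 2 -2) = Δ·Π!·Σ² = 10/1001  (sign -1)
B: Δ: 2! 2! 10! / 15! → 1/90090; sum: t=0:+1/28800 t=1:−1/34560 = 1/172800; 3j²(2 6 6; 1 -1 0) = Δ·Π!·Σ² = 1/1430  (sign +1)
I_A²/I_B² = (10/1001)/(1/1430) = 100/7

100/7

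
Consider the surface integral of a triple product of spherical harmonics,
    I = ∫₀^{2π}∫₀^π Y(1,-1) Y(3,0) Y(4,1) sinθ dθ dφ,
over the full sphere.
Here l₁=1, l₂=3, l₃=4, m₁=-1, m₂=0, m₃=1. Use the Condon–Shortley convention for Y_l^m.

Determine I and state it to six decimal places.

Checks pass: Σm=0; 8 even; l₃=4∈[2,4].
(2·1+1)(2·3+1)(2·4+1) = 189
Δ: 0! 2! 6! / 9! → 1/252
sum: t=0:+1/36 = 1/36
3j²(1 3 4; 0 0 0) = Δ·Π!·Σ² = 4/63  (sign +1)
sum: t=0:+1/72 = 1/72
3j²(1 3 4; -1 0 1) = Δ·Π!·Σ² = 5/126  (sign -1)
combine: 4πI² = 189·4/63·5/126 = 10/21
take √, sign -1: I = -0.19466390

-0.194664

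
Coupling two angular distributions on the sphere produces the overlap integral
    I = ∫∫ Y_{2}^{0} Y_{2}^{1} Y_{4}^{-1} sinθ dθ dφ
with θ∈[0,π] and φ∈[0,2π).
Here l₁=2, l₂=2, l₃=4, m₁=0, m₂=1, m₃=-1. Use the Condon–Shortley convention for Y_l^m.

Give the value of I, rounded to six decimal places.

-0.220728

m-sum 0 ✓  L=8 even ✓  0≤4≤4 ✓
Π(2lᵢ+1) = 5×5×9 = 225
triangle coeff Δ(2,2,4) = 1/630
Σ_t [0,0]: t=0:+1/16 = 1/16
(3j)²=2/35 [(2 2 4; 0 0 0)], sign=+1
Σ_t [0,0]: t=0:+1/24 = 1/24
(3j)²=1/21 [(2 2 4; 0 1 -1)], sign=-1
⇒ 4πI² = 30/49
I = (-1)√(30/49/(4π)) = -0.22072812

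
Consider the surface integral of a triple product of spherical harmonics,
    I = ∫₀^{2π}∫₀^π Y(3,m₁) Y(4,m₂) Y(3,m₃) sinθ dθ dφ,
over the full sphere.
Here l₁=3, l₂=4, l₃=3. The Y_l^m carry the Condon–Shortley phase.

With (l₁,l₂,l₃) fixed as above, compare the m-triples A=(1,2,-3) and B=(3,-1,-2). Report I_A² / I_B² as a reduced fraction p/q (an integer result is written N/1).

Same 3,4,3: normalisation and zero-m 3j drop out of the ratio.
A: Δ: 4! 2! 4! / 11! → 1/34650; sum: t=2:+1/192 = 1/192; 3j²(3 4 3; 1 2 -3) = Δ·Π!·Σ² = 3/77  (sign +1)
B: Δ: 4! 2! 4! / 11! → 1/34650; sum: t=0:+1/288 = 1/288; 3j²(3 4 3; 3 -1 -2) = Δ·Π!·Σ² = 5/231  (sign -1)
I_A²/I_B² = (3/77)/(5/231) = 9/5

9/5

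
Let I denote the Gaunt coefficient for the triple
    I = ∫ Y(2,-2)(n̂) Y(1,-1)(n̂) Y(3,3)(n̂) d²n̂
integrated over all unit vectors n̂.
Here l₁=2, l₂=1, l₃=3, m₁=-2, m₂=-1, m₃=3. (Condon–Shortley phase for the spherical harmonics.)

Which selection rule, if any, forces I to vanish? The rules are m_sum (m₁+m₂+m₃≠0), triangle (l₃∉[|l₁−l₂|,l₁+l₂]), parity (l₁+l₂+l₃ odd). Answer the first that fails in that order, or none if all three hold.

m₁+m₂+m₃ = -2 − 1 + 3 = 0  ✓
triangle: |2−1|=1 ≤ l₃=3 ≤ 2+1=3  ✓
parity: l₁+l₂+l₃ = 6 is even  ✓

none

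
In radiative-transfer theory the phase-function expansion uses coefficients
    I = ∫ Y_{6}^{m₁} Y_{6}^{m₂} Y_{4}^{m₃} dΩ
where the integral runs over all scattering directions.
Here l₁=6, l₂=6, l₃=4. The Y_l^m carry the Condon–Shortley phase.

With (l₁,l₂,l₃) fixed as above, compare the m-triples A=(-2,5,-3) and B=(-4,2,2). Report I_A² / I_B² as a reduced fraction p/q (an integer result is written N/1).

l's match ⇒ only the (l;m) 3-j factors differ between A and B.
A: triangle coeff Δ(6,6,4) = 1/15315300; Σ_t [7,8]: t=7:−1/725760 t=8:+1/5806080 = -1/829440; (3j)²=49/2652 [(6 6 4; -2 5 -3)], sign=+1
B: triangle coeff Δ(6,6,4) = 1/15315300; Σ_t [6,8]: t=6:+1/138240 t=7:−1/181440 t=8:+1/3870720 = 23/11612160; (3j)²=529/204204 [(6 6 4; -4 2 2)], sign=+1
I_A²/I_B² = (49/2652)/(529/204204) = 3773/529

3773/529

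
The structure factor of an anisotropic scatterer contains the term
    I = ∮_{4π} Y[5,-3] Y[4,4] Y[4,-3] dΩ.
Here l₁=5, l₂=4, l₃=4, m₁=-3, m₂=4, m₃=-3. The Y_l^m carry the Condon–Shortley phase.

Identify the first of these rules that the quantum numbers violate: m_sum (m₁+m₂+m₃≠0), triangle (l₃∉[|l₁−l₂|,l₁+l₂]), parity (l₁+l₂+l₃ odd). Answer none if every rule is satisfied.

m_sum

Σmᵢ = -2  ✗
l₃∈[|l₁−l₂|,l₁+l₂]=[1,9], have l₃=4
Σlᵢ = 13 ⇒ odd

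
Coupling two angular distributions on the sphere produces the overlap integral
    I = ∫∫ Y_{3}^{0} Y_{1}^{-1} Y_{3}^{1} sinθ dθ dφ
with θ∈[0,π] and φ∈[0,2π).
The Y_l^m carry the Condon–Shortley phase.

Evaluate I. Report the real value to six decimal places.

l₁+l₂+l₃=7 is odd: 3j(l;000)=0 ⇒ I=0

0.000000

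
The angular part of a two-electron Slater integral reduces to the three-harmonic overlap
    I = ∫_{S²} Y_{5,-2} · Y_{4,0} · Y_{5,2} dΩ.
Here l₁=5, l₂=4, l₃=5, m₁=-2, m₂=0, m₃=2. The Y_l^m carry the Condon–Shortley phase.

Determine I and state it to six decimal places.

-0.021700

m-sum 0 ✓  L=14 even ✓  1≤5≤9 ✓
Π(2lᵢ+1) = 11×9×11 = 1089
triangle coeff Δ(5,4,5) = 1/3153150
Σ_t [0,4]: t=0:+1/69120 t=1:−1/1728 t=2:+1/576 t=3:−1/1728 t=4:+1/69120 = 7/11520
(3j)²=2/143 [(5 4 5; 0 0 0)], sign=-1
Σ_t [1,4]: t=1:−1/25920 t=2:+1/1920 t=3:−1/1728 t=4:+1/20736 = -1/20736
(3j)²=1/2574 [(5 4 5; -2 0 2)], sign=+1
⇒ 4πI² = 1/169
I = (-1)√(1/169/(4π)) = -0.02169960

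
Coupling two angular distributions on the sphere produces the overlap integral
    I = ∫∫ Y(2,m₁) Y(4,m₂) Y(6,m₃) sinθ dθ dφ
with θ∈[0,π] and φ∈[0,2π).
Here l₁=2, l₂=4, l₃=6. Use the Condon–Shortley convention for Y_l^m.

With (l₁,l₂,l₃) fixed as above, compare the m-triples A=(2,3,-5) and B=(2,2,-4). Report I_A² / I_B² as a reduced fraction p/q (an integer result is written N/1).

Same 2,4,6: normalisation and zero-m 3j drop out of the ratio.
A: Δ: 0! 4! 8! / 13! → 1/6435; sum: t=0:+1/120960 = 1/120960; 3j²(2 4 6; 2 3 -5) = Δ·Π!·Σ² = 2/39  (sign -1)
B: Δ: 0! 4! 8! / 13! → 1/6435; sum: t=0:+1/34560 = 1/34560; 3j²(2 4 6; 2 2 -4) = Δ·Π!·Σ² = 14/429  (sign +1)
I_A²/I_B² = (2/39)/(14/429) = 11/7

11/7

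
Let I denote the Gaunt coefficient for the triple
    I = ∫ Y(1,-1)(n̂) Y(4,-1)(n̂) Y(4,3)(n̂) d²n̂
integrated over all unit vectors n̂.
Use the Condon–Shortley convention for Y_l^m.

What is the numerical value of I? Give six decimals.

0.000000

Σmᵢ = 1 ≠ 0, so the φ-integral vanishes; I = 0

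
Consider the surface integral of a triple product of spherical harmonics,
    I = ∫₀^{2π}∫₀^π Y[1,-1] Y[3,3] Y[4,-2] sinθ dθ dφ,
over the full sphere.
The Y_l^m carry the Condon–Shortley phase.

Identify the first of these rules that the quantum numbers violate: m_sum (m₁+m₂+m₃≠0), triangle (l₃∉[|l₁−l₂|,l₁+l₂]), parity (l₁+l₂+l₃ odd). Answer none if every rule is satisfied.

Σmᵢ = 0  ✓
l₃∈[|l₁−l₂|,l₁+l₂]=[2,4], have l₃=4  ✓
Σlᵢ = 8 ⇒ even  ✓

none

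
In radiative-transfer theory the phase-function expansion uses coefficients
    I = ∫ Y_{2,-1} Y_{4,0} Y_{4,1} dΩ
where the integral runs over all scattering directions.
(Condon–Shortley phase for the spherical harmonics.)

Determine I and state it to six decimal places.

-0.044869

m-sum 0 ✓  L=10 even ✓  2≤4≤6 ✓
Π(2lᵢ+1) = 5×9×9 = 405
triangle coeff Δ(2,4,4) = 1/13860
Σ_t [0,2]: t=0:+1/192 t=1:−1/36 t=2:+1/192 = -5/288
(3j)²=20/693 [(2 4 4; 0 0 0)], sign=-1
Σ_t [1,2]: t=1:−1/72 t=2:+1/96 = -1/288
(3j)²=1/462 [(2 4 4; -1 0 1)], sign=+1
⇒ 4πI² = 150/5929
I = (-1)√(150/5929/(4π)) = -0.04486937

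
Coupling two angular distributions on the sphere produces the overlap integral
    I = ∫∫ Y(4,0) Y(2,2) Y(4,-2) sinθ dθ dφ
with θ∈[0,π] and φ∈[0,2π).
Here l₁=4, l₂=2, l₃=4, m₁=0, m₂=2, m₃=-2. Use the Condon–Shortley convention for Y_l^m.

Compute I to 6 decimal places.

-0.190365

m-sum 0 ✓  L=10 even ✓  2≤4≤6 ✓
Π(2lᵢ+1) = 9×5×9 = 405
triangle coeff Δ(4,2,4) = 1/13860
Σ_t [0,2]: t=0:+1/192 t=1:−1/36 t=2:+1/192 = -5/288
(3j)²=20/693 [(4 2 4; 0 0 0)], sign=-1
Σ_t [2,2]: t=2:+1/192 = 1/192
(3j)²=3/77 [(4 2 4; 0 2 -2)], sign=+1
⇒ 4πI² = 2700/5929
I = (-1)√(2700/5929/(4π)) = -0.19036462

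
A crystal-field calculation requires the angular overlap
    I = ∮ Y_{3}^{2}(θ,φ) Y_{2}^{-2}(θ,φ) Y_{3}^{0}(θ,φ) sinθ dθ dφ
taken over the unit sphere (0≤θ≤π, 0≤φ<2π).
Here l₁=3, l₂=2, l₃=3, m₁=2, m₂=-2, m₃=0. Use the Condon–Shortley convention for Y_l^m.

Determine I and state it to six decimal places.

-0.188063

Checks pass: Σm=0; 8 even; l₃=3∈[1,5].
(2·3+1)(2·2+1)(2·3+1) = 245
Δ: 2! 4! 2! / 9! → 1/3780
sum: t=0:+1/24 t=1:−1/4 t=2:+1/24 = -1/6
3j²(3 2 3; 0 0 0) = Δ·Π!·Σ² = 4/105  (sign +1)
sum: t=0:+1/24 = 1/24
3j²(3 2 3; 2 -2 0) = Δ·Π!·Σ² = 1/21  (sign -1)
combine: 4πI² = 245·4/105·1/21 = 4/9
take √, sign -1: I = -0.18806319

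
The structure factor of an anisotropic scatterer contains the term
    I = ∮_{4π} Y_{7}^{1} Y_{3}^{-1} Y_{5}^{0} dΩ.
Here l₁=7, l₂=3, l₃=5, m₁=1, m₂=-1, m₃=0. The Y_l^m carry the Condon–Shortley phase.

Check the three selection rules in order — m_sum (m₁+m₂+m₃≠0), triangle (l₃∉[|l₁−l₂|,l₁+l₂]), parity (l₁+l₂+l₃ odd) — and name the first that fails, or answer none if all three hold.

parity

m₁+m₂+m₃ = 1 − 1 + 0 = 0  ✓
triangle: |7−3|=4 ≤ l₃=5 ≤ 7+3=10  ✓
parity: l₁+l₂+l₃ = 15 is odd  ✗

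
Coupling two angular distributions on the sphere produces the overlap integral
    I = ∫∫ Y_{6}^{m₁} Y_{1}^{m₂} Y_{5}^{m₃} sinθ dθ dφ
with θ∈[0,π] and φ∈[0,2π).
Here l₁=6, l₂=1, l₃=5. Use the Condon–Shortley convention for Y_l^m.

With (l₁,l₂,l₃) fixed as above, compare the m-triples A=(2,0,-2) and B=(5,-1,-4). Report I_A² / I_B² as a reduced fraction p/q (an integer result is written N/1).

32/55

Shared (l₁,l₂,l₃)=(6,1,5): N and (l;000)² cancel in I_A²/I_B².
A: Δ = 2!·10!·0!/13! = 1/858; Racah Σ t=1..1: t=1:−1/30240 = -1/30240; ⇒ 3j(6 1 5; 2 0 -2)² = 16/429, sgn +1
B: Δ = 2!·10!·0!/13! = 1/858; Racah Σ t=0..0: t=0:+1/725760 = 1/725760; ⇒ 3j(6 1 5; 5 -1 -4)² = 5/78, sgn -1
I_A²/I_B² = (16/429)/(5/78) = 32/55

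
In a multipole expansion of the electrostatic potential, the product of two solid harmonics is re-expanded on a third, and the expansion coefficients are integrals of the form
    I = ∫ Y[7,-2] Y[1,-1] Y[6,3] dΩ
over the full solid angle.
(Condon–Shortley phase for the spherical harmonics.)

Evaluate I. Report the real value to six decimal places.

0.110647

Rules hold: Σm=0, L=14 even, 6≤6≤8.
N = 15·3·13 = 585
Δ = 2!·12!·0!/15! = 1/1365
Racah Σ t=1..1: t=1:−1/518400 = -1/518400
⇒ 3j(7 1 6; 0 0 0)² = 7/195, sgn -1
Racah Σ t=0..0: t=0:+1/4354560 = 1/4354560
⇒ 3j(7 1 6; -2 -1 3)² = 2/273, sgn -1
4πI² = N·(3j₀)²·(3jₘ)² = 2/13
I = +1·√(0.153846/4π) = 0.11064668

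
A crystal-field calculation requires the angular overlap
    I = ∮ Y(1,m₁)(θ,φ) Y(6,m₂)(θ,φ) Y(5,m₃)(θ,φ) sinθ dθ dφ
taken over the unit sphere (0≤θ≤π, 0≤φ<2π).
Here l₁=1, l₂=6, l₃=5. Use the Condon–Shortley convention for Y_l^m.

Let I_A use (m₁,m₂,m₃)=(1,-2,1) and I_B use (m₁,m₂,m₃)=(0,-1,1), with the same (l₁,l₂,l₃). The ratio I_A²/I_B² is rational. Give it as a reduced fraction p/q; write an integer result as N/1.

4/5

l's match ⇒ only the (l;m) 3-j factors differ between A and B.
A: triangle coeff Δ(1,6,5) = 1/858; Σ_t [0,0]: t=0:+1/34560 = 1/34560; (3j)²=14/429 [(1 6 5; 1 -2 1)], sign=+1
B: triangle coeff Δ(1,6,5) = 1/858; Σ_t [1,1]: t=1:−1/17280 = -1/17280; (3j)²=35/858 [(1 6 5; 0 -1 1)], sign=-1
I_A²/I_B² = (14/429)/(35/858) = 4/5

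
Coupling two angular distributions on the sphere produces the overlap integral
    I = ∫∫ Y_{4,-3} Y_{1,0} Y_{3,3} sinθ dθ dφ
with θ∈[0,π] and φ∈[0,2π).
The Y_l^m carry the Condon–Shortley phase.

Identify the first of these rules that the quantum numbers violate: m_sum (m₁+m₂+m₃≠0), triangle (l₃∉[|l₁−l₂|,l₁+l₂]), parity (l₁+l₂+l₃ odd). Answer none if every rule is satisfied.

none

m₁+m₂+m₃ = -3 + 0 + 3 = 0  ✓
triangle: |4−1|=3 ≤ l₃=3 ≤ 4+1=5  ✓
parity: l₁+l₂+l₃ = 8 is even  ✓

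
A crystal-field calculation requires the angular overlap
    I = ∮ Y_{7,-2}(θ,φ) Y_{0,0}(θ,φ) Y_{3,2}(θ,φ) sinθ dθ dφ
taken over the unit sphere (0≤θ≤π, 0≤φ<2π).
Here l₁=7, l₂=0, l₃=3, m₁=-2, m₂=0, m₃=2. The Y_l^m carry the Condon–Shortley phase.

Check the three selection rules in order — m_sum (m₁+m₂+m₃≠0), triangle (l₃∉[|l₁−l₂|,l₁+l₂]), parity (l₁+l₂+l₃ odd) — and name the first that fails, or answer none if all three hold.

triangle

Σmᵢ = 0  ✓
l₃∈[|l₁−l₂|,l₁+l₂]=[7,7], have l₃=3  ✗
Σlᵢ = 10 ⇒ even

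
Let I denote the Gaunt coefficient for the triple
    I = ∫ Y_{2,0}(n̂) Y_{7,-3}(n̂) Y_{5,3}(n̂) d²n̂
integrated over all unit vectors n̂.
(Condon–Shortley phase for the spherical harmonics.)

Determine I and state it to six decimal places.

Rules hold: Σm=0, L=14 even, 5≤5≤9.
N = 5·15·11 = 825
Δ = 4!·0!·10!/15! = 1/15015
Racah Σ t=2..2: t=2:+1/57600 = 1/57600
⇒ 3j(2 7 5; 0 0 0)² = 21/715, sgn -1
Racah Σ t=2..2: t=2:+1/322560 = 1/322560
⇒ 3j(2 7 5; 0 -3 3)² = 18/1001, sgn +1
4πI² = N·(3j₀)²·(3jₘ)² = 810/1859
I = -1·√(0.435718/4π) = -0.18620781

-0.186208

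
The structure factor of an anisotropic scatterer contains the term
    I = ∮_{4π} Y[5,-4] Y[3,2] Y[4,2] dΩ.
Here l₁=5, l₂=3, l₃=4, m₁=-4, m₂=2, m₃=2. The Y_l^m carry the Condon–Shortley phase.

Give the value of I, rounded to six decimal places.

Checks pass: Σm=0; 12 even; l₃=4∈[2,8].
(2·5+1)(2·3+1)(2·4+1) = 693
Δ: 4! 6! 2! / 13! → 1/180180
sum: t=1:−1/576 t=2:+1/144 t=3:−1/576 = 1/288
3j²(5 3 4; 0 0 0) = Δ·Π!·Σ² = 20/1001  (sign +1)
sum: t=3:−1/8640 t=4:+1/2880 = 1/4320
3j²(5 3 4; -4 2 2) = Δ·Π!·Σ² = 8/429  (sign +1)
combine: 4πI² = 693·20/1001·8/429 = 480/1859
take √, sign +1: I = 0.14334284

0.143343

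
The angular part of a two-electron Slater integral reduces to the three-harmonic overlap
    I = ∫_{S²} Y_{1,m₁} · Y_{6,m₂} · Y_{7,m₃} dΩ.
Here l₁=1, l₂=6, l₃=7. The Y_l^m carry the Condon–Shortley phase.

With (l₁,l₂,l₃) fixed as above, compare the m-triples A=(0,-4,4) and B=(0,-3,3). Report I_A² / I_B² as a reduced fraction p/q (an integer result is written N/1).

Same 1,6,7: normalisation and zero-m 3j drop out of the ratio.
A: Δ: 0! 2! 12! / 15! → 1/1365; sum: t=0:+1/7257600 = 1/7257600; 3j²(1 6 7; 0 -4 4) = Δ·Π!·Σ² = 11/455  (sign -1)
B: Δ: 0! 2! 12! / 15! → 1/1365; sum: t=0:+1/2177280 = 1/2177280; 3j²(1 6 7; 0 -3 3) = Δ·Π!·Σ² = 8/273  (sign +1)
I_A²/I_B² = (11/455)/(8/273) = 33/40

33/40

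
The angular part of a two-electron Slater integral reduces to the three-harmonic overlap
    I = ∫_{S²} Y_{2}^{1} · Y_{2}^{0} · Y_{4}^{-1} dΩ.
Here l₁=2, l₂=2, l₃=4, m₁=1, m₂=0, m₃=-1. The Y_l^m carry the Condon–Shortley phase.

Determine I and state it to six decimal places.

m-sum 0 ✓  L=8 even ✓  0≤4≤4 ✓
Π(2lᵢ+1) = 5×5×9 = 225
triangle coeff Δ(2,2,4) = 1/630
Σ_t [0,0]: t=0:+1/16 = 1/16
(3j)²=2/35 [(2 2 4; 0 0 0)], sign=+1
Σ_t [0,0]: t=0:+1/24 = 1/24
(3j)²=1/21 [(2 2 4; 1 0 -1)], sign=-1
⇒ 4πI² = 30/49
I = (-1)√(30/49/(4π)) = -0.22072812

-0.220728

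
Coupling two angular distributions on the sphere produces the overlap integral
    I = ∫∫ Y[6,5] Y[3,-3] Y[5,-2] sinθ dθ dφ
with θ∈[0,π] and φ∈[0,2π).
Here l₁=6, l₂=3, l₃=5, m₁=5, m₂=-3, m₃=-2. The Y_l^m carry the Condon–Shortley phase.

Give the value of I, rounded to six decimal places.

Checks pass: Σm=0; 14 even; l₃=5∈[3,9].
(2·6+1)(2·3+1)(2·5+1) = 1001
Δ: 4! 8! 2! / 15! → 1/675675
sum: t=1:−1/8640 t=2:+1/2304 t=3:−1/8640 = 7/34560
3j²(6 3 5; 0 0 0) = Δ·Π!·Σ² = 7/429  (sign -1)
sum: t=0:+1/241920 = 1/241920
3j²(6 3 5; 5 -3 -2) = Δ·Π!·Σ² = 2/91  (sign -1)
combine: 4πI² = 1001·7/429·2/91 = 14/39
take √, sign +1: I = 0.16901560

0.169016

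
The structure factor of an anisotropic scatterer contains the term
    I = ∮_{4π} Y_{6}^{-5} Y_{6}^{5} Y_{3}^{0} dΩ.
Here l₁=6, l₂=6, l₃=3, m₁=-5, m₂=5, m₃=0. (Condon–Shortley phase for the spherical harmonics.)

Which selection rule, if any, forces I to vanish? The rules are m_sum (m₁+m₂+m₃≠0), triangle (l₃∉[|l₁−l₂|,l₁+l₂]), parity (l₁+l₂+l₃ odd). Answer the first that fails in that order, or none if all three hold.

azimuthal sum: -5 + 5 + 0 = 0  ✓
0 ≤ 3 ≤ 12 (triangle on l)  ✓
L = 6 + 6 + 3 = 15 (odd)  ✗

parity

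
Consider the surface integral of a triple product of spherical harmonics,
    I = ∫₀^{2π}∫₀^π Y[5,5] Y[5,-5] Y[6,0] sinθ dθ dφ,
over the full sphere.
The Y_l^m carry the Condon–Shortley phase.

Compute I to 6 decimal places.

m-sum 0 ✓  L=16 even ✓  0≤6≤10 ✓
Π(2lᵢ+1) = 11×11×13 = 1573
triangle coeff Δ(5,5,6) = 1/28588560
Σ_t [0,4]: t=0:+1/345600 t=1:−1/13824 t=2:+1/5184 t=3:−1/13824 t=4:+1/345600 = 7/129600
(3j)²=80/7293 [(5 5 6; 0 0 0)], sign=+1
Σ_t [0,0]: t=0:+1/12441600 = 1/12441600
(3j)²=15/9724 [(5 5 6; 5 -5 0)], sign=+1
⇒ 4πI² = 100/3757
I = (+1)√(100/3757/(4π)) = 0.04602295

0.046023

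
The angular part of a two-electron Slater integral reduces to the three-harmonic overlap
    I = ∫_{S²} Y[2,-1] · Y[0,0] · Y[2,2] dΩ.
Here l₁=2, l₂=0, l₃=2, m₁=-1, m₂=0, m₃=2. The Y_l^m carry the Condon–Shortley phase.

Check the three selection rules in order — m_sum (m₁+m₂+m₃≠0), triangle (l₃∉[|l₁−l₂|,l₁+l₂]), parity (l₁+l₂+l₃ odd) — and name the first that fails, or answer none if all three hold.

m_sum

Σmᵢ = 1  ✗
l₃∈[|l₁−l₂|,l₁+l₂]=[2,2], have l₃=2
Σlᵢ = 4 ⇒ even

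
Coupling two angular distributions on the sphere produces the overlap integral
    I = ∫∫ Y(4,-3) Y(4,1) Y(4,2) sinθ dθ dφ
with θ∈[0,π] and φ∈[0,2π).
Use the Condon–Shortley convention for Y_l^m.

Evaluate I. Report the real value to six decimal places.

Checks pass: Σm=0; 12 even; l₃=4∈[0,8].
(2·4+1)(2·4+1)(2·4+1) = 729
Δ: 4! 4! 4! / 13! → 1/450450
sum: t=0:+1/13824 t=1:−1/216 t=2:+1/64 t=3:−1/216 t=4:+1/13824 = 5/768
3j²(4 4 4; 0 0 0) = Δ·Π!·Σ² = 18/1001  (sign +1)
sum: t=3:−1/576 t=4:+1/864 = -1/1728
3j²(4 4 4; -3 1 2) = Δ·Π!·Σ² = 5/1287  (sign -1)
combine: 4πI² = 729·18/1001·5/1287 = 7290/143143
take √, sign -1: I = -0.06366105

-0.063661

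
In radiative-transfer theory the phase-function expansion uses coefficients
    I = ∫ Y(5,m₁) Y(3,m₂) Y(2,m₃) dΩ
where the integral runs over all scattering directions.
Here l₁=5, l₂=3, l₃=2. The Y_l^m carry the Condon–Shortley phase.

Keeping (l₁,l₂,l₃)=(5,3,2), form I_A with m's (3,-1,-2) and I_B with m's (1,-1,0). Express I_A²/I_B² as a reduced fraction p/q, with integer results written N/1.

l's match ⇒ only the (l;m) 3-j factors differ between A and B.
A: triangle coeff Δ(5,3,2) = 1/2310; Σ_t [2,2]: t=2:+1/1152 = 1/1152; (3j)²=1/33 [(5 3 2; 3 -1 -2)], sign=+1
B: triangle coeff Δ(5,3,2) = 1/2310; Σ_t [2,2]: t=2:+1/192 = 1/192; (3j)²=3/77 [(5 3 2; 1 -1 0)], sign=+1
I_A²/I_B² = (1/33)/(3/77) = 7/9

7/9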